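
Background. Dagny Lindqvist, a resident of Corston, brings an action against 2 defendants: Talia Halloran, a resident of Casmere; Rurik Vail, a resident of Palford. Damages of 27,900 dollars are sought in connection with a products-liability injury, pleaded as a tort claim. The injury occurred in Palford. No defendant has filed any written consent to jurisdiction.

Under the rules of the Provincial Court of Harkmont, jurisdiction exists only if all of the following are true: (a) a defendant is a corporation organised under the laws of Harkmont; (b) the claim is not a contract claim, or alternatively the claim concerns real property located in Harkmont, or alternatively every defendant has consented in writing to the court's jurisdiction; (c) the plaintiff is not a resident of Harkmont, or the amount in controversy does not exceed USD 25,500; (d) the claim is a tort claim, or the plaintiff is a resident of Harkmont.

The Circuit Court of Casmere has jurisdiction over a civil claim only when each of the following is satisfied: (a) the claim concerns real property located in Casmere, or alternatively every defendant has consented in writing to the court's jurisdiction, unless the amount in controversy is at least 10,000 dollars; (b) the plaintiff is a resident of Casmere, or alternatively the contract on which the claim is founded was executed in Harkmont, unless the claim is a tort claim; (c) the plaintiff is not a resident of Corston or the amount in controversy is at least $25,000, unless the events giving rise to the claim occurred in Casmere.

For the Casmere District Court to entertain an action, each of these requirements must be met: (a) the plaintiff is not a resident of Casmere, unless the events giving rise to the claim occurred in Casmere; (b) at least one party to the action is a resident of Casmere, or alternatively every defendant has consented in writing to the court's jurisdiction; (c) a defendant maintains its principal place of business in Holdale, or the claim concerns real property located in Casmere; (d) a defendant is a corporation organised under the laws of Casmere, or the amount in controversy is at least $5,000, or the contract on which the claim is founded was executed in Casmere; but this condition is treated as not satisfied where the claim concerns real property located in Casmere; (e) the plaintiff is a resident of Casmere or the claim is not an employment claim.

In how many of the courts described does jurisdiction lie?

The Provincial Court of Harkmont:
  (a) No defendant is a corporation. Not satisfied.
  (b) The claim is a tort claim, not a contract claim, so this disjunct is met. Met.
  (c) The plaintiff resides in Corston, which is not Harkmont, so one alternative holds. Satisfied.
  (d) The claim is a tort claim — that alternative is enough. Met.
  → Not every requirement is met — no jurisdiction.
The Circuit Court of Casmere:
  (a) The claim does not concern real property; no such written consent has been filed — every alternative fails. But the amount in controversy is 27,900 dollars, which meets the 10,000 dollars floor, and the 'unless' clause therefore excuses the requirement. Met.
  (b) The plaintiff resides in Corston, not Casmere; no contract (and hence no place of execution) is alleged — none of the alternatives is met. However, the claim is a tort claim, so the 'unless' proviso supplies this condition. Met.
  (c) The amount in controversy is $27,900, which meets the 25,000 dollars floor, which satisfies one of the alternatives. Met.
  → All conditions met; jurisdiction exists.
The Casmere District Court:
  (a) The plaintiff resides in Corston, which is not Casmere. Met.
  (b) Talia Halloran resides in Casmere, which satisfies one of the alternatives. Satisfied.
  (c) No defendant is a corporation; the claim does not concern real property — no alternative holds. Fails.
  (d) The amount in controversy is USD 27,900, which meets the 5,000 dollars floor — that alternative is enough. The exception is not triggered, since the claim does not concern real property. Satisfied.
  (e) The claim is a tort claim, not an employment claim, so this disjunct is met. Met.
  → No jurisdiction.
Courts with jurisdiction: the Circuit Court of Casmere — 1 in total.

1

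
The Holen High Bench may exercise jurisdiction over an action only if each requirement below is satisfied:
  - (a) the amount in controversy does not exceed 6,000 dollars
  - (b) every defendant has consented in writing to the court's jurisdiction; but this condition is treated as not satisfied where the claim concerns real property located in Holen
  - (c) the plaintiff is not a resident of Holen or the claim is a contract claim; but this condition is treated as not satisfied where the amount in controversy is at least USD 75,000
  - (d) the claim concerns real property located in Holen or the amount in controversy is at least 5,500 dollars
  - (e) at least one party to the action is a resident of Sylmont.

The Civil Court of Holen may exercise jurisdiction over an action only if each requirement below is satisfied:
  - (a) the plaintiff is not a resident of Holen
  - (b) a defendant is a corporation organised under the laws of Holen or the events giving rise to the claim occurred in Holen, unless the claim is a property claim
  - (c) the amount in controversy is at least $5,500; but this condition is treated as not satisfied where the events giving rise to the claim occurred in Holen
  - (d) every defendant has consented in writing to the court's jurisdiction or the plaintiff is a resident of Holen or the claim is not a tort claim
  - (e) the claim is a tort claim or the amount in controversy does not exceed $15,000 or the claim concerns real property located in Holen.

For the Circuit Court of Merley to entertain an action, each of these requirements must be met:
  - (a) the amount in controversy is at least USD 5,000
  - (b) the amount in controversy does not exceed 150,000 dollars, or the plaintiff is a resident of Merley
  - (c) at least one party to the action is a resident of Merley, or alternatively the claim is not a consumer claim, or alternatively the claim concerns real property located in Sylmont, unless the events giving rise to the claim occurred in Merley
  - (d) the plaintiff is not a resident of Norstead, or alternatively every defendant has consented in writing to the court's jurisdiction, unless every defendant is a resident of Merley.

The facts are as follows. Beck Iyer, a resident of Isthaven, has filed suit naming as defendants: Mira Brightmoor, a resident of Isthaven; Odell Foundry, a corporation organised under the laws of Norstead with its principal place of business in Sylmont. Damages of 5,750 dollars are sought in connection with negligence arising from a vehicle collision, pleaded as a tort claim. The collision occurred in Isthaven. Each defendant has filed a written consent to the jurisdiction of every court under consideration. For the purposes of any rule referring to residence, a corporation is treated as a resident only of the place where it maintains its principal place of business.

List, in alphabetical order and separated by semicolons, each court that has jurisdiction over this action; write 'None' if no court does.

The Holen High Bench:
  (a) The amount in controversy is USD 5,750, within the USD 6,000 ceiling. Satisfied.
  (b) Every defendant has filed written consent. The exception is not triggered, since the claim does not concern real property. Met.
  (c) The plaintiff resides in Isthaven, which is not Holen, so this disjunct is met. The exception is not triggered, since the amount in controversy is 5,750 dollars, below the 75,000 dollars floor. Met.
  (d) The amount in controversy is USD 5,750, which meets the $5,500 floor, so one alternative holds. Met.
  (e) Odell Foundry resides in Sylmont. Satisfied.
  → The court has jurisdiction.
The Civil Court of Holen:
  (a) The plaintiff resides in Isthaven, which is not Holen. Met.
  (b) The corporate defendant(s) are organised in Norstead, not Holen; the operative events occurred in Isthaven, not Holen — no alternative holds. And the claim is a tort claim, not a property claim, so the proviso does not save it. Not met.
  (c) The amount in controversy is USD 5,750, which meets the USD 5,500 floor. The exception is not triggered, since the operative events occurred in Isthaven, not Holen. Condition met.
  (d) Every defendant has filed written consent, so one alternative holds. Condition met.
  (e) The claim is a tort claim, so this disjunct is met. Met.
  → Not every requirement is met — no jurisdiction.
The Circuit Court of Merley:
  (a) The amount in controversy is 5,750 dollars, which meets the USD 5,000 floor. Condition met.
  (b) The amount in controversy is USD 5,750, within the 150,000 dollars ceiling, so this disjunct is met. Satisfied.
  (c) The claim is a tort claim, not a consumer claim, so one alternative holds. Condition met.
  (d) The plaintiff resides in Isthaven, which is not Norstead, so one alternative holds. Met.
  → Every requirement is satisfied — jurisdiction.

the Circuit Court of Merley; the Holen High Bench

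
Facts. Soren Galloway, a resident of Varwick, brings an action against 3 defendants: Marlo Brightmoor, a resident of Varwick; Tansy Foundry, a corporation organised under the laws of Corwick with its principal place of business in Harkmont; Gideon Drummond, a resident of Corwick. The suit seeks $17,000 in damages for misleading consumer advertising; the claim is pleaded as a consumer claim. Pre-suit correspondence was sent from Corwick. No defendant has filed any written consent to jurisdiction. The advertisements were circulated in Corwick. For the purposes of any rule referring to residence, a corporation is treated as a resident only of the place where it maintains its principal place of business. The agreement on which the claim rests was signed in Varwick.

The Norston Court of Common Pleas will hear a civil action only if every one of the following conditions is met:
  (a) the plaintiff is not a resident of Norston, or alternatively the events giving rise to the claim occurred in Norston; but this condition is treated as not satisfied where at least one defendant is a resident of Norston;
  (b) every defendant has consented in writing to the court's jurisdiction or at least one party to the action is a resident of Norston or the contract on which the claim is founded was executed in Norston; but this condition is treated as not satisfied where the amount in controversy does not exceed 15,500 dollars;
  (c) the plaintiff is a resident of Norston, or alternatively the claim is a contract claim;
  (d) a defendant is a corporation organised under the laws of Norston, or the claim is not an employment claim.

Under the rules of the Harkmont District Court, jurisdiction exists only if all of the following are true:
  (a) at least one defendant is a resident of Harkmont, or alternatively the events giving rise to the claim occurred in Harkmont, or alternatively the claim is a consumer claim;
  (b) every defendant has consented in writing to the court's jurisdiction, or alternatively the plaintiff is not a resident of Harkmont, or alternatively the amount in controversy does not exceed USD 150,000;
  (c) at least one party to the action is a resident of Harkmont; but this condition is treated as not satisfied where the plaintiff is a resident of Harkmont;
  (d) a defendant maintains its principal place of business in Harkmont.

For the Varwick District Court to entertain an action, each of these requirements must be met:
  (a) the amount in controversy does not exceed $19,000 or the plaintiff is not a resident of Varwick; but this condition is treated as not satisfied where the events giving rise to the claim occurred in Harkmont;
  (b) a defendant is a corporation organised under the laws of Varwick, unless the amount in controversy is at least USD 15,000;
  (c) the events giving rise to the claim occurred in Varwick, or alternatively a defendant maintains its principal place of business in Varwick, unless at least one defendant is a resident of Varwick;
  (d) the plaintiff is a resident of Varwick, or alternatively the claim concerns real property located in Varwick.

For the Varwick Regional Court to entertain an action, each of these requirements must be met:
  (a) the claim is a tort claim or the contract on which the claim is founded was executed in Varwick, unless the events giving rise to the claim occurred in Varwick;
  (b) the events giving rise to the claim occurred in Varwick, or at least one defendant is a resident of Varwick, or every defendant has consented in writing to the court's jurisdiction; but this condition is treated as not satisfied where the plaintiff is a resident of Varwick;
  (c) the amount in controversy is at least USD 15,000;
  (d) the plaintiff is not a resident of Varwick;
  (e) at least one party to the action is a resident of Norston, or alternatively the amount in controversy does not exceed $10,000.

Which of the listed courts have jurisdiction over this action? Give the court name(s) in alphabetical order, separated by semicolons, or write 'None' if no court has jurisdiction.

the Harkmont District Court; the Varwick District Court

The Norston Court of Common Pleas:
  (a) The plaintiff resides in Varwick, which is not Norston, which satisfies one of the alternatives. The carve-out does not apply: no defendant resides in Norston (they reside in Varwick, Harkmont, Corwick). Condition met.
  (b) No such written consent has been filed; no party resides in Norston; the contract was executed in Varwick, not Norston — every alternative fails. Not met.
  (c) The plaintiff resides in Varwick, not Norston; the claim is a consumer claim, not a contract claim — none of the alternatives is met. Not satisfied.
  (d) The claim is a consumer claim, not an employment claim, so one alternative holds. Satisfied.
  → Not every requirement is met — no jurisdiction.
The Harkmont District Court:
  (a) Tansy Foundry resides in Harkmont, which satisfies one of the alternatives. Satisfied.
  (b) The plaintiff resides in Varwick, which is not Harkmont — that alternative is enough. Satisfied.
  (c) Tansy Foundry resides in Harkmont. And the carve-out is inapplicable — the plaintiff resides in Varwick, not Harkmont. Satisfied.
  (d) Tansy Foundry has its principal place of business in Harkmont. Met.
  → Jurisdiction lies.
The Varwick District Court:
  (a) The amount in controversy is USD 17,000, within the $19,000 ceiling, so one alternative holds. The exception is not triggered, since the operative events occurred in Corwick, not Harkmont. Condition met.
  (b) The corporate defendant(s) are organised in Corwick, not Varwick. However, the amount in controversy is USD 17,000, which meets the $15,000 floor, so the 'unless' proviso supplies this condition. Condition met.
  (c) The operative events occurred in Corwick, not Varwick; the corporate defendant(s) have their principal place of business in Harkmont, not Varwick — none of the alternatives is met. But Marlo Brightmoor resides in Varwick, and the 'unless' clause therefore excuses the requirement. Met.
  (d) The plaintiff resides in Varwick, so one alternative holds. Condition met.
  → Every requirement is satisfied — jurisdiction.
The Varwick Regional Court:
  (a) The contract was executed in Varwick — that alternative is enough. Condition met.
  (b) Marlo Brightmoor resides in Varwick, which satisfies one of the alternatives. However, the plaintiff resides in Varwick, which falls within the stated exception and so defeats the condition. Not met.
  (c) The amount in controversy is USD 17,000, which meets the $15,000 floor. Satisfied.
  (d) The plaintiff resides in Varwick. Not satisfied.
  (e) No party resides in Norston; the amount in controversy is $17,000, above the USD 10,000 ceiling — no alternative holds. Fails.
  → No jurisdiction.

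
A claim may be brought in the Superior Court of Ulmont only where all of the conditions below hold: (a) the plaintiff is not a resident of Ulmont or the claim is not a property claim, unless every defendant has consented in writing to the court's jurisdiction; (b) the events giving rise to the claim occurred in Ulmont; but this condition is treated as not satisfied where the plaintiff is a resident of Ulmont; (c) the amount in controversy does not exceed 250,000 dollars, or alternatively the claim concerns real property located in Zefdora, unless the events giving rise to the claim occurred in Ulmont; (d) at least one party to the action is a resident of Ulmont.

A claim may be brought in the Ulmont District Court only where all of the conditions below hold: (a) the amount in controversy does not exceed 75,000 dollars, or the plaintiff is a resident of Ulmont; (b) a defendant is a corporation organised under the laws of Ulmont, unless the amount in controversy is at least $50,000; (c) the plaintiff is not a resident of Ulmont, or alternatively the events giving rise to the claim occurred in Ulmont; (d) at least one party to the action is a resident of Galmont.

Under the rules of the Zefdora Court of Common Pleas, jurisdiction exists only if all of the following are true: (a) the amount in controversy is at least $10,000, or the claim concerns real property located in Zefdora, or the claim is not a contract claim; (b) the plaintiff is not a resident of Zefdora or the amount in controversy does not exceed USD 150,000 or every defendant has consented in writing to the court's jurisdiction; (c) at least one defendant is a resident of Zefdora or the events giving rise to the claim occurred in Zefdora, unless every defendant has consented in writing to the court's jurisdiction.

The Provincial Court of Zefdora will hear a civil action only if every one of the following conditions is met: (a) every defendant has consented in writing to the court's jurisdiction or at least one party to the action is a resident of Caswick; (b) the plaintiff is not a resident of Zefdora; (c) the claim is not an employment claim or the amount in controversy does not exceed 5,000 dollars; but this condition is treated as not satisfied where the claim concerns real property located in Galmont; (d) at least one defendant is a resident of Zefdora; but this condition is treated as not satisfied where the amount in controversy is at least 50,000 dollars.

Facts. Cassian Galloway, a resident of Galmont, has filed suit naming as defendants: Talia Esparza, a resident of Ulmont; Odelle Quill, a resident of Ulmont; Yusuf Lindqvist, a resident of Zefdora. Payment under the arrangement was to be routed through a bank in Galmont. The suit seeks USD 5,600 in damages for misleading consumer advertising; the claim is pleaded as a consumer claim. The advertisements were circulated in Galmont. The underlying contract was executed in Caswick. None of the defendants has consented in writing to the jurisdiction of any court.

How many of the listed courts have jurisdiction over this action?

The Superior Court of Ulmont:
  (a) The plaintiff resides in Galmont, which is not Ulmont, which satisfies one of the alternatives. Satisfied.
  (b) The operative events occurred in Galmont, not Ulmont. Not met.
  (c) The amount in controversy is $5,600, within the $250,000 ceiling, which satisfies one of the alternatives. Satisfied.
  (d) Talia Esparza resides in Ulmont. Met.
  → Not every requirement is met — no jurisdiction.
The Ulmont District Court:
  (a) The amount in controversy is USD 5,600, within the $75,000 ceiling, so this disjunct is met. Condition met.
  (b) No defendant is a corporation. Nor does the 'unless' clause help: the amount in controversy is 5,600 dollars, below the 50,000 dollars floor. Not met.
  (c) The plaintiff resides in Galmont, which is not Ulmont, which satisfies one of the alternatives. Condition met.
  (d) Cassian Galloway resides in Galmont. Met.
  → Not every requirement is met — no jurisdiction.
The Zefdora Court of Common Pleas:
  (a) The claim is a consumer claim, not a contract claim — that alternative is enough. Met.
  (b) The plaintiff resides in Galmont, which is not Zefdora, so this disjunct is met. Met.
  (c) Yusuf Lindqvist resides in Zefdora, so this disjunct is met. Met.
  → All conditions met; jurisdiction exists.
The Provincial Court of Zefdora:
  (a) No such written consent has been filed; no party resides in Caswick — every alternative fails. Condition not met.
  (b) The plaintiff resides in Galmont, which is not Zefdora. Condition met.
  (c) The claim is a consumer claim, not an employment claim, so this disjunct is met. And the carve-out is inapplicable — the claim does not concern real property. Met.
  (d) Yusuf Lindqvist resides in Zefdora. The exception is not triggered, since the amount in controversy is USD 5,600, below the 50,000 dollars floor. Condition met.
  → At least one condition fails; no jurisdiction.
Courts with jurisdiction: the Zefdora Court of Common Pleas — 1 in total.

1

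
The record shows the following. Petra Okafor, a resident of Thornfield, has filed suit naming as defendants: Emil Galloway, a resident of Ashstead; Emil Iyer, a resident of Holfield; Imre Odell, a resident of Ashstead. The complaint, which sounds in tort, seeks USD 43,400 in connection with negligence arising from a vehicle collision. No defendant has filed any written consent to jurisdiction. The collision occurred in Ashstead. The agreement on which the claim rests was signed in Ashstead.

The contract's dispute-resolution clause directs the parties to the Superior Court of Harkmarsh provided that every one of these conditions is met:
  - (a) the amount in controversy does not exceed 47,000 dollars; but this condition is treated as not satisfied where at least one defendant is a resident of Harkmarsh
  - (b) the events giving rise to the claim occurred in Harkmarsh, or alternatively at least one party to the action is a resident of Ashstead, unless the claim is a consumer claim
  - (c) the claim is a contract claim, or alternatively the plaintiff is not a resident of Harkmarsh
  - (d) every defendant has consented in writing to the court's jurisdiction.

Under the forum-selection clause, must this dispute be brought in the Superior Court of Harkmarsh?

The Superior Court of Harkmarsh:
  (a) The amount in controversy is $43,400, within the $47,000 ceiling. The carve-out does not apply: no defendant resides in Harkmarsh (they reside in Ashstead, Holfield, Ashstead). Met.
  (b) Emil Galloway resides in Ashstead, so this disjunct is met. Condition met.
  (c) The plaintiff resides in Thornfield, which is not Harkmarsh, so one alternative holds. Condition met.
  (d) No such written consent has been filed. Condition not met.
  → The clause does not apply.

No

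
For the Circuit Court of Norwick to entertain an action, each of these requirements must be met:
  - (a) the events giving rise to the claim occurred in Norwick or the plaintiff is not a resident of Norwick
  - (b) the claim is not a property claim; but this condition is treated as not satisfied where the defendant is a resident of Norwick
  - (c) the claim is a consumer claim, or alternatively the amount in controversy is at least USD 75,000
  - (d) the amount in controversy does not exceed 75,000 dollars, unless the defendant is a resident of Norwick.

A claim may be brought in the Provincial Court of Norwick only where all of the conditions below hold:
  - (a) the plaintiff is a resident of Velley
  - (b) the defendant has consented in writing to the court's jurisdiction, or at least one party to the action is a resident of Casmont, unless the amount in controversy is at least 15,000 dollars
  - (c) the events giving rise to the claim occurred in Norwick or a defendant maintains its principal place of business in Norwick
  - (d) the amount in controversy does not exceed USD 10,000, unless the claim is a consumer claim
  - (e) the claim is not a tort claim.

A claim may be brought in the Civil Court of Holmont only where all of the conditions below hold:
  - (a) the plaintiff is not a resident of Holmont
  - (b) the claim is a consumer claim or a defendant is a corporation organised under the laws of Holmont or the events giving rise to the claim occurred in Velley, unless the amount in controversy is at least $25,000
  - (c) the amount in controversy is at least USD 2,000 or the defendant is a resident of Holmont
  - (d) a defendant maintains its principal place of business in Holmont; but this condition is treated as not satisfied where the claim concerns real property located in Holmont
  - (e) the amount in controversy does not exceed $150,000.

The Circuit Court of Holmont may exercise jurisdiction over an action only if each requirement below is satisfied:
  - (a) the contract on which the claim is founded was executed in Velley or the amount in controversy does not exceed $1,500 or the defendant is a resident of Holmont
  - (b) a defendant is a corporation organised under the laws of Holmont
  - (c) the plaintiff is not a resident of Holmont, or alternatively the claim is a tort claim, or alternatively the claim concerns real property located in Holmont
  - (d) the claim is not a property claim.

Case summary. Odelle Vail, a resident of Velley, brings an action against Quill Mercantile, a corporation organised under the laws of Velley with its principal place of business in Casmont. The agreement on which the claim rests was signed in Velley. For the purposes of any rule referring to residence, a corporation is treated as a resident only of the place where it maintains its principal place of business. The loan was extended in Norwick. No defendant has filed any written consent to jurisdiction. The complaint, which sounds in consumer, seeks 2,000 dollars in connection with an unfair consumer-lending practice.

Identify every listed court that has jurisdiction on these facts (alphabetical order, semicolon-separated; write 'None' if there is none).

the Circuit Court of Norwick; the Provincial Court of Norwick

The Circuit Court of Norwick:
  (a) The operative events occurred in Norwick, which satisfies one of the alternatives. Satisfied.
  (b) The claim is a consumer claim, not a property claim. The exception is not triggered, since the defendant resides in Casmont, not Norwick. Met.
  (c) The claim is a consumer claim — that alternative is enough. Met.
  (d) The amount in controversy is 2,000 dollars, within the 75,000 dollars ceiling. Satisfied.
  → All conditions met; jurisdiction exists.
The Provincial Court of Norwick:
  (a) The plaintiff resides in Velley. Satisfied.
  (b) Quill Mercantile resides in Casmont — that alternative is enough. Met.
  (c) The operative events occurred in Norwick, so one alternative holds. Met.
  (d) The amount in controversy is $2,000, within the $10,000 ceiling. Satisfied.
  (e) The claim is a consumer claim, not a tort claim. Condition met.
  → The court has jurisdiction.
The Civil Court of Holmont:
  (a) The plaintiff resides in Velley, which is not Holmont. Condition met.
  (b) The claim is a consumer claim, which satisfies one of the alternatives. Satisfied.
  (c) The amount in controversy is $2,000, which meets the $2,000 floor, which satisfies one of the alternatives. Condition met.
  (d) The corporate defendant(s) have their principal place of business in Casmont, not Holmont. Not met.
  (e) The amount in controversy is USD 2,000, within the $150,000 ceiling. Met.
  → No jurisdiction.
The Circuit Court of Holmont:
  (a) The contract was executed in Velley, so this disjunct is met. Met.
  (b) The corporate defendant(s) are organised in Velley, not Holmont. Not satisfied.
  (c) The plaintiff resides in Velley, which is not Holmont, which satisfies one of the alternatives. Satisfied.
  (d) The claim is a consumer claim, not a property claim. Met.
  → No jurisdiction.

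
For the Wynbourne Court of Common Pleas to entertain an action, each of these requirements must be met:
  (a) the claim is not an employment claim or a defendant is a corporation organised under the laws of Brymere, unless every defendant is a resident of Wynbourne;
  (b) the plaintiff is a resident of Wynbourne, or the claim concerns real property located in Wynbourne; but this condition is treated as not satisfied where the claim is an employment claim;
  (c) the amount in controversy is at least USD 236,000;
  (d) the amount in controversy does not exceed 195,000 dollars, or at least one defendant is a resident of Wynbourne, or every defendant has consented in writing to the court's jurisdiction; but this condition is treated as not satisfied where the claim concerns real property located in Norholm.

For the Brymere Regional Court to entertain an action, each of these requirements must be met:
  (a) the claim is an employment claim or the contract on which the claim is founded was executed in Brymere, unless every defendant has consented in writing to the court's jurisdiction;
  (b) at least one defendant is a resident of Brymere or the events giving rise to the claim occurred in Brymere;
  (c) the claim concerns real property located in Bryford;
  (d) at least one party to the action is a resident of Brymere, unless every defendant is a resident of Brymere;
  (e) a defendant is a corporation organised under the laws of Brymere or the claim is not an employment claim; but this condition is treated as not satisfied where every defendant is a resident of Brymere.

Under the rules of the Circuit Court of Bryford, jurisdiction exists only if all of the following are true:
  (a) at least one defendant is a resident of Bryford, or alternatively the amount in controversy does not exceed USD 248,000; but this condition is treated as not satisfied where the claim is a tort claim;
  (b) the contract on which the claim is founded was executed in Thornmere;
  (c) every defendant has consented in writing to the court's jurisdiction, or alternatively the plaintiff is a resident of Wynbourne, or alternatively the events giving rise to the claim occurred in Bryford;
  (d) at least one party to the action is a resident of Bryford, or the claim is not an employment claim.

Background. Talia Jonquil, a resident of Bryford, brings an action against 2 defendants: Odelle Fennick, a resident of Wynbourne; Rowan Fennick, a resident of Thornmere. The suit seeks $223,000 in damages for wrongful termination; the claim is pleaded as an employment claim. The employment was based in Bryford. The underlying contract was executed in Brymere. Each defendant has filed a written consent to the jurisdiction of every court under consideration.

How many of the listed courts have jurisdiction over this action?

The Wynbourne Court of Common Pleas:
  (a) The claim is an employment claim; no defendant is a corporation — no alternative holds. Nor does the 'unless' clause help: the defendants reside as follows — Odelle Fennick in Wynbourne, Rowan Fennick in Thornmere — not all in Wynbourne. Fails.
  (b) The plaintiff resides in Bryford, not Wynbourne; the claim does not concern real property — none of the alternatives is met. Not met.
  (c) The amount in controversy is USD 223,000, below the 236,000 dollars floor. Condition not met.
  (d) Odelle Fennick resides in Wynbourne, which satisfies one of the alternatives. The exception is not triggered, since the claim does not concern real property. Met.
  → No jurisdiction.
The Brymere Regional Court:
  (a) The claim is an employment claim, so this disjunct is met. Satisfied.
  (b) No defendant resides in Brymere (they reside in Wynbourne, Thornmere); the operative events occurred in Bryford, not Brymere — no alternative holds. Not satisfied.
  (c) The claim does not concern real property. Not satisfied.
  (d) No party resides in Brymere. And the defendants reside as follows — Odelle Fennick in Wynbourne, Rowan Fennick in Thornmere — not all in Brymere, so the proviso does not save it. Fails.
  (e) No defendant is a corporation; the claim is an employment claim — no alternative holds. Not met.
  → Not every requirement is met — no jurisdiction.
The Circuit Court of Bryford:
  (a) The amount in controversy is 223,000 dollars, within the USD 248,000 ceiling, so this disjunct is met. The exception is not triggered, since the claim is an employment claim, not a tort claim. Met.
  (b) The contract was executed in Brymere, not Thornmere. Not satisfied.
  (c) Every defendant has filed written consent, which satisfies one of the alternatives. Condition met.
  (d) Talia Jonquil resides in Bryford, so this disjunct is met. Satisfied.
  → Not every requirement is met — no jurisdiction.
No court satisfies all of its conditions.

0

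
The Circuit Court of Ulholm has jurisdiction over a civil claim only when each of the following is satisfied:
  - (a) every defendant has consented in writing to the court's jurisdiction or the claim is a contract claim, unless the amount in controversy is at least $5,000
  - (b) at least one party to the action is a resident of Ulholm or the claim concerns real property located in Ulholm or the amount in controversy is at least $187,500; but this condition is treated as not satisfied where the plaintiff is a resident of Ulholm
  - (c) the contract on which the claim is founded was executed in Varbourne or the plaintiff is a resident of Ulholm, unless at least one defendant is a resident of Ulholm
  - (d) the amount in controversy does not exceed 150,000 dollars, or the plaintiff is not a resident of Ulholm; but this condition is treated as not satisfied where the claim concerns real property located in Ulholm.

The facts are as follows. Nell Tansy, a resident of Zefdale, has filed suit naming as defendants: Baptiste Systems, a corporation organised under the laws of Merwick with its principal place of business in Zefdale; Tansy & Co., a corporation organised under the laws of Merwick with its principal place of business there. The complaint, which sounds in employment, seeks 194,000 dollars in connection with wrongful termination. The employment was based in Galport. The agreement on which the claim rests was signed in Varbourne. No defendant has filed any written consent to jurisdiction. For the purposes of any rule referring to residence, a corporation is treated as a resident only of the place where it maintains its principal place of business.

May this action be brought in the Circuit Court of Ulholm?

The Circuit Court of Ulholm:
  (a) No such written consent has been filed; the claim is an employment claim, not a contract claim — none of the alternatives is met. However, the amount in controversy is 194,000 dollars, which meets the $5,000 floor, so the 'unless' proviso supplies this condition. Condition met.
  (b) The amount in controversy is $194,000, which meets the 187,500 dollars floor, which satisfies one of the alternatives. And the carve-out is inapplicable — the plaintiff resides in Zefdale, not Ulholm. Met.
  (c) The contract was executed in Varbourne, so this disjunct is met. Met.
  (d) The plaintiff resides in Zefdale, which is not Ulholm — that alternative is enough. The carve-out does not apply: the claim does not concern real property. Met.
  → The court has jurisdiction.

Yes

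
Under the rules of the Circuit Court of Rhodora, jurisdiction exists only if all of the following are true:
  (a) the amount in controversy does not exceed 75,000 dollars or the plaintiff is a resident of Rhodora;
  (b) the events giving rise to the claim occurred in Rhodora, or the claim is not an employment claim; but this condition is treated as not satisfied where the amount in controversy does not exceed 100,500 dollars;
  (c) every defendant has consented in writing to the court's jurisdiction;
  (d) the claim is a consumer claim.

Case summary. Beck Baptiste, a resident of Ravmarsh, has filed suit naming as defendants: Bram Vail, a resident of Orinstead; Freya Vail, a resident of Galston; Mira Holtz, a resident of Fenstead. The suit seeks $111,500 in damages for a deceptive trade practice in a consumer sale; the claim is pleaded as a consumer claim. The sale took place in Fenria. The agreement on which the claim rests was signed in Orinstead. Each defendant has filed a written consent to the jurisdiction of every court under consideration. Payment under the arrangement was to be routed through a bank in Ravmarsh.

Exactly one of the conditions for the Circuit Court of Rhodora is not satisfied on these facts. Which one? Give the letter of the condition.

(a)

The Circuit Court of Rhodora:
  (a) The amount in controversy is USD 111,500, above the 75,000 dollars ceiling; the plaintiff resides in Ravmarsh, not Rhodora — no alternative holds. Fails.
  (b) The claim is a consumer claim, not an employment claim — that alternative is enough. And the carve-out is inapplicable — the amount in controversy is USD 111,500, above the USD 100,500 ceiling. Satisfied.
  (c) Every defendant has filed written consent. Condition met.
  (d) The claim is a consumer claim. Condition met.
Only condition (a) fails.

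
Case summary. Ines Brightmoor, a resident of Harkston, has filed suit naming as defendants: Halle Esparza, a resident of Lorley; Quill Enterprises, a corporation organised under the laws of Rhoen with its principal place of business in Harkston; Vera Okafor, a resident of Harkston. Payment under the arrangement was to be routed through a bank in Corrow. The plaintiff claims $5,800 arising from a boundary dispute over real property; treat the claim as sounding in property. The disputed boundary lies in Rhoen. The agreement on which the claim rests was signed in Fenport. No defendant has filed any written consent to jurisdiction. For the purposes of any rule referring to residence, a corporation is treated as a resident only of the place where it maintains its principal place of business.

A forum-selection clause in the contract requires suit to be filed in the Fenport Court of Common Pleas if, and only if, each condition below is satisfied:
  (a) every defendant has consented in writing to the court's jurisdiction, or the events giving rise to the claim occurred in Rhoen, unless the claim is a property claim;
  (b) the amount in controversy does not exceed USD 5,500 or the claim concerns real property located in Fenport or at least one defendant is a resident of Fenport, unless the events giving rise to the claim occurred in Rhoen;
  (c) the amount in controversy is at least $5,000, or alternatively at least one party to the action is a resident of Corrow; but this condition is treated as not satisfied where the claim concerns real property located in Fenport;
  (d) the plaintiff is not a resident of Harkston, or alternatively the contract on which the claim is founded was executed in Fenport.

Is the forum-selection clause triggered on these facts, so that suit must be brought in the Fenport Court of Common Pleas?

The Fenport Court of Common Pleas:
  (a) The operative events occurred in Rhoen — that alternative is enough. Condition met.
  (b) The amount in controversy is 5,800 dollars, above the $5,500 ceiling; the property lies in Rhoen, not Fenport; no defendant resides in Fenport (they reside in Lorley, Harkston, Harkston) — none of the alternatives is met. However, the operative events occurred in Rhoen, so the 'unless' proviso supplies this condition. Condition met.
  (c) The amount in controversy is 5,800 dollars, which meets the 5,000 dollars floor, which satisfies one of the alternatives. The exception is not triggered, since the property lies in Rhoen, not Fenport. Condition met.
  (d) The contract was executed in Fenport — that alternative is enough. Condition met.
  → The clause applies.

Yes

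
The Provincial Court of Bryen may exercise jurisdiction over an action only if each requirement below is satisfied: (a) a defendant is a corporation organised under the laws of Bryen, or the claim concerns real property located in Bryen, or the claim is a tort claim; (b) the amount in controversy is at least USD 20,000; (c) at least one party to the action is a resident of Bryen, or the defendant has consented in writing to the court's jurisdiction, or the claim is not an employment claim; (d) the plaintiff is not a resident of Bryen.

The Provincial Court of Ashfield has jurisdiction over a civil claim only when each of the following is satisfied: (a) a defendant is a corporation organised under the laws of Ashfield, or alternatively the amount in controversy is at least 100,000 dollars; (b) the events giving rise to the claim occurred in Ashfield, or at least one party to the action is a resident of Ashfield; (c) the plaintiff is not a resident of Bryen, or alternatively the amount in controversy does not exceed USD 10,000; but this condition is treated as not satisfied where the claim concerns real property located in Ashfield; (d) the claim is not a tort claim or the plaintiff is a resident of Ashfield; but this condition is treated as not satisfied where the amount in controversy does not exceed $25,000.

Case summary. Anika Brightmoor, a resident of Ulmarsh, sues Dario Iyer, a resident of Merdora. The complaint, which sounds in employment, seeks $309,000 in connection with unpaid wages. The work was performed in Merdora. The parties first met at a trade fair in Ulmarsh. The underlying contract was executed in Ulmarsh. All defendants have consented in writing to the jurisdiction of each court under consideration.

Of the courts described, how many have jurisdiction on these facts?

The Provincial Court of Bryen:
  (a) No defendant is a corporation; the claim does not concern real property; the claim is an employment claim, not a tort claim — no alternative holds. Fails.
  (b) The amount in controversy is 309,000 dollars, which meets the $20,000 floor. Met.
  (c) Every defendant has filed written consent, so one alternative holds. Met.
  (d) The plaintiff resides in Ulmarsh, which is not Bryen. Met.
  → No jurisdiction.
The Provincial Court of Ashfield:
  (a) The amount in controversy is $309,000, which meets the $100,000 floor — that alternative is enough. Condition met.
  (b) The operative events occurred in Merdora, not Ashfield; no party resides in Ashfield — none of the alternatives is met. Not met.
  (c) The plaintiff resides in Ulmarsh, which is not Bryen, which satisfies one of the alternatives. And the carve-out is inapplicable — the claim does not concern real property. Satisfied.
  (d) The claim is an employment claim, not a tort claim, so this disjunct is met. And the carve-out is inapplicable — the amount in controversy is $309,000, above the $25,000 ceiling. Satisfied.
  → The court lacks jurisdiction.
No court satisfies all of its conditions.

0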